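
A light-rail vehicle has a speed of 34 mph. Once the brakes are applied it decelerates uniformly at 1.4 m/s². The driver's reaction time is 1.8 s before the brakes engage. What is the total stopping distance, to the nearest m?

34 mph × 0.44704 = 15.1994 m/s.
Reaction distance = v·t_r = 15.1994 × 1.8 = 27.359 m.
Braking distance = v²/(2a) = 15.1994² / (2 × 1.400) = 231.022 / 2.800 = 82.508 m.
Total = 27.359 + 82.508 = 109.867 m.

Total stopping distance ≈ 110 m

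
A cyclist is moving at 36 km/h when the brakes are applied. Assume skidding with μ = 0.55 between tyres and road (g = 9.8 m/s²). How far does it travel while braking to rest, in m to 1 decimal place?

36 km/h ÷ 3.6 = 10.0000 m/s.
a = μg = 0.55 × 9.8 = 5.390 m/s².
Braking distance = v²/(2a) = 10.0000² / (2 × 5.390) = 100.000 / 10.780 = 9.276 m.

Braking distance ≈ 9.3 m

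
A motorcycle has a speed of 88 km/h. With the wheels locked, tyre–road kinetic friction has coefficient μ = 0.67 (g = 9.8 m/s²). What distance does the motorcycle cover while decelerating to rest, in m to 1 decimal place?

88 km/h ÷ 3.6 = 24.4444 m/s.
a = μg = 0.67 × 9.8 = 6.566 m/s².
Braking distance = v²/(2a) = 24.4444² / (2 × 6.566) = 597.529 / 13.132 = 45.502 m.

Braking distance ≈ 45.5 m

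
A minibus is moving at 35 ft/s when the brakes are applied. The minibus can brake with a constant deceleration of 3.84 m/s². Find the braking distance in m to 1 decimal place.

35 ft/s × 0.3048 = 10.6680 m/s.
Braking distance = v²/(2a) = 10.6680² / (2 × 3.840) = 113.806 / 7.680 = 14.818 m.

Braking distance ≈ 14.8 m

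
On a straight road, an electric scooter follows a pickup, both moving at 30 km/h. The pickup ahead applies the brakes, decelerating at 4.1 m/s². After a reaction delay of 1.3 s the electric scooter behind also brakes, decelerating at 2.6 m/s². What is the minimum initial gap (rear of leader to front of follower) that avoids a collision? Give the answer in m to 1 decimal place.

Minimum gap ≈ 15.7 m

30 km/h ÷ 3.6 = 8.3333 m/s.
Leader travels v²/(2a_L) = 69.444 / 8.200 = 8.469 m before stopping.
Follower covers v·t_r = 8.3333 × 1.3 = 10.833 m while reacting, then v²/(2a_F) = 69.444 / 5.200 = 13.355 m while braking, for a total of 10.833 + 13.355 = 24.188 m.
Since a_F ≤ a_L and the follower starts braking later, the follower is never slower than the leader, so the closest approach is when both have stopped.
Minimum gap = 24.188 − 8.469 = 15.719 m.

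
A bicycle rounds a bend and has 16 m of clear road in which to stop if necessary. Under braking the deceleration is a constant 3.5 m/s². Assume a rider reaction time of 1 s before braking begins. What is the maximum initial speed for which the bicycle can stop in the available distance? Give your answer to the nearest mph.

Maximum speed ≈ 17 mph

Stopping distance: v·t_r + v²/(2a) = 16 with t_r = 1 s and a = 3.500 m/s².
So v² + 7.000 v − 112.00 = 0.
Positive root: v = −a·t_r + √((a·t_r)² + 2a·d) = −3.500 + √(12.250 + 112.00) = 7.6467 m/s.
7.6467 m/s ÷ 0.44704 = 17.105 mph.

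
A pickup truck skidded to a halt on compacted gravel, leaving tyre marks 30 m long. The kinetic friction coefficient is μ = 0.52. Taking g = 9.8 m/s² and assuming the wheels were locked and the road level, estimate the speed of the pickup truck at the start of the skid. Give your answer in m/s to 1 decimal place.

Deceleration a = μg = 0.52 × 9.8 = 5.096 m/s².
v = √(2a·d) = √(2 × 5.096 × 30) = √305.760 = 17.4860 m/s.

Initial speed ≈ 17.5 m/s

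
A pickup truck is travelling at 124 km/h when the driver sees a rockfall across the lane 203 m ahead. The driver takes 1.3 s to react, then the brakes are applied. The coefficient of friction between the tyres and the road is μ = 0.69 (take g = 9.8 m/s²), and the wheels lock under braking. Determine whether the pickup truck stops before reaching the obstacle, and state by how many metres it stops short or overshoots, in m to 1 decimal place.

Yes — it stops 70.5 m short of the obstacle

124 km/h ÷ 3.6 = 34.4444 m/s.
a = μg = 0.69 × 9.8 = 6.762 m/s².
Reaction distance = 34.4444 × 1.3 = 44.778 m.
Braking distance = v²/(2a) = 1186.417 / 13.524 = 87.727 m.
Total stopping distance = 44.778 + 87.727 = 132.505 m, vs 203 m available — it stops with 203 − 132.505 = 70.495 m to spare.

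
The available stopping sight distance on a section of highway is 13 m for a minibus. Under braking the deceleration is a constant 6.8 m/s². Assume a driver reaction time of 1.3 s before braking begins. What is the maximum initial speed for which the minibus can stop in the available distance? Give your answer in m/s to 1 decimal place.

Maximum speed ≈ 7.1 m/s

Stopping distance: v·t_r + v²/(2a) = 13 with t_r = 1.3 s and a = 6.800 m/s².
So v² + 17.680 v − 176.80 = 0.
Positive root: v = −a·t_r + √((a·t_r)² + 2a·d) = −8.840 + √(78.146 + 176.80) = 7.1270 m/s.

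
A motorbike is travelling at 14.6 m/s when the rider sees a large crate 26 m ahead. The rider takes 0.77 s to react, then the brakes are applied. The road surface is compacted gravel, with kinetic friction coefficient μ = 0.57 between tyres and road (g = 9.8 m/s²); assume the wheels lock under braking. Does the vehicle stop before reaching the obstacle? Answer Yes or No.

a = μg = 0.57 × 9.8 = 5.586 m/s².
Reaction distance = 14.6000 × 0.77 = 11.242 m.
Braking distance = v²/(2a) = 213.160 / 11.172 = 19.080 m.
Total stopping distance = 11.242 + 19.080 = 30.322 m, vs 26 m available — it cannot stop in time and overshoots by 30.322 − 26 = 4.322 m.

No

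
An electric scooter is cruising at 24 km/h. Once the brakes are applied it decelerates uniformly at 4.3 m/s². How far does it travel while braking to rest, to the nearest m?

Braking distance ≈ 5 m

24 km/h ÷ 3.6 = 6.6667 m/s.
Braking distance = v²/(2a) = 6.6667² / (2 × 4.300) = 44.445 / 8.600 = 5.168 m.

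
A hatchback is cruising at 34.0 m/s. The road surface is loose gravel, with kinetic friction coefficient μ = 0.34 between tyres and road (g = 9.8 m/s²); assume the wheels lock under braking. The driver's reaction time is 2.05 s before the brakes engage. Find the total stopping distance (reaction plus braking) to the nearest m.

Total stopping distance ≈ 243 m

a = μg = 0.34 × 9.8 = 3.332 m/s².
Reaction distance = v·t_r = 34.0000 × 2.05 = 69.700 m.
Braking distance = v²/(2a) = 34.0000² / (2 × 3.332) = 1156.000 / 6.664 = 173.469 m.
Total = 69.700 + 173.469 = 243.169 m.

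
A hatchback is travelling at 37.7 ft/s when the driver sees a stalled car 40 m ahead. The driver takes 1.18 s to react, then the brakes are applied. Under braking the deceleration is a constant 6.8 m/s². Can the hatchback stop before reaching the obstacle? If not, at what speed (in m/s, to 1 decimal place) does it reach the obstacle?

Yes — it stops about 16.7 m short of the obstacle, so it never reaches it

37.7 ft/s × 0.3048 = 11.4910 m/s.
Reaction distance = 11.4910 × 1.18 = 13.559 m.
Braking distance = v²/(2a) = 132.043 / 13.600 = 9.709 m.
Total stopping distance = 13.559 + 9.709 = 23.268 m, vs 40 m available — it stops with 40 − 23.268 = 16.732 m to spare.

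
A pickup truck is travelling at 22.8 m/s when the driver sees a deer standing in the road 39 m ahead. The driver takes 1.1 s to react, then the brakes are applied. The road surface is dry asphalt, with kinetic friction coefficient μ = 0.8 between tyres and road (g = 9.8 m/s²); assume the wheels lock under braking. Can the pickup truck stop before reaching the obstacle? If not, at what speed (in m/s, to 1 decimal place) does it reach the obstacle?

a = μg = 0.8 × 9.8 = 7.840 m/s².
Reaction distance = 22.8000 × 1.1 = 25.080 m.
Braking distance needed to stop: v²/(2a) = 519.840 / 15.680 = 33.153 m, so total needed = 25.080 + 33.153 = 58.233 m > 39 m — it cannot stop.
Distance remaining when braking begins: 39 − 25.080 = 13.920 m.
v² = v₀² − 2a·d = 519.840 − 2 × 7.840 × 13.920 = 301.574 m²/s².
v = √301.574 = 17.366 m/s.

No — it strikes the obstacle at 17.4 m/s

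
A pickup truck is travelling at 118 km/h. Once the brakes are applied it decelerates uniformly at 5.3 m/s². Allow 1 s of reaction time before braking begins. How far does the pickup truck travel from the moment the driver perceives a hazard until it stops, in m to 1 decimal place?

Total stopping distance ≈ 134.1 m

118 km/h ÷ 3.6 = 32.7778 m/s.
Reaction distance = v·t_r = 32.7778 × 1 = 32.778 m.
Braking distance = v²/(2a) = 32.7778² / (2 × 5.300) = 1074.384 / 10.600 = 101.357 m.
Total = 32.778 + 101.357 = 134.135 m.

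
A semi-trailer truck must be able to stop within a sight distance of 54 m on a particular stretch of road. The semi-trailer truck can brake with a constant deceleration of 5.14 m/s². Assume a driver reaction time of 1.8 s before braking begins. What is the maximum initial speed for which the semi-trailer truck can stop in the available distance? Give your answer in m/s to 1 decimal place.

Maximum speed ≈ 16.1 m/s

Stopping distance: v·t_r + v²/(2a) = 54 with t_r = 1.8 s and a = 5.140 m/s².
So v² + 18.504 v − 555.12 = 0.
Positive root: v = −a·t_r + √((a·t_r)² + 2a·d) = −9.252 + √(85.600 + 555.12) = 16.0604 m/s.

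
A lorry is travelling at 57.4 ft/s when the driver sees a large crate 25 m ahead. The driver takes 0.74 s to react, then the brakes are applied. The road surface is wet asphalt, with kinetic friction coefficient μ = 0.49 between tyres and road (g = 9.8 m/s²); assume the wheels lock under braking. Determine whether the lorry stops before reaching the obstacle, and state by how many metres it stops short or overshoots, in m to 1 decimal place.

57.4 ft/s × 0.3048 = 17.4955 m/s.
a = μg = 0.49 × 9.8 = 4.802 m/s².
Reaction distance = 17.4955 × 0.74 = 12.947 m.
Braking distance = v²/(2a) = 306.093 / 9.604 = 31.871 m.
Total stopping distance = 12.947 + 31.871 = 44.818 m, vs 25 m available — it cannot stop in time and overshoots by 44.818 − 25 = 19.818 m.

No — it overshoots by 19.8 m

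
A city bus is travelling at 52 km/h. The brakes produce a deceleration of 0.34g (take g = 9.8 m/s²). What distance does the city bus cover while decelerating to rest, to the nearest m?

Braking distance ≈ 31 m

52 km/h ÷ 3.6 = 14.4444 m/s.
a = 0.34 × 9.8 = 3.332 m/s².
Braking distance = v²/(2a) = 14.4444² / (2 × 3.332) = 208.641 / 6.664 = 31.309 m.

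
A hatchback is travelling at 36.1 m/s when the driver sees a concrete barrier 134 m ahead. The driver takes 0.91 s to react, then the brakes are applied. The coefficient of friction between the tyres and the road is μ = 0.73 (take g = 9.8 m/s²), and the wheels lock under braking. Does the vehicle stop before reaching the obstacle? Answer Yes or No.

Yes

a = μg = 0.73 × 9.8 = 7.154 m/s².
Reaction distance = 36.1000 × 0.91 = 32.851 m.
Braking distance = v²/(2a) = 1303.210 / 14.308 = 91.083 m.
Total stopping distance = 32.851 + 91.083 = 123.934 m, vs 134 m available — it stops with 134 − 123.934 = 10.066 m to spare.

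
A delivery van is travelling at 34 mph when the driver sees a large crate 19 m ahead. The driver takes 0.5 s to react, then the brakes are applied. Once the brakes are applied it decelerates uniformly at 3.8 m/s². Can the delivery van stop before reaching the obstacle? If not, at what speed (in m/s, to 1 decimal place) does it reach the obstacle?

No — it strikes the obstacle at 12.0 m/s

34 mph × 0.44704 = 15.1994 m/s.
Reaction distance = 15.1994 × 0.5 = 7.600 m.
Braking distance needed to stop: v²/(2a) = 231.022 / 7.600 = 30.398 m, so total needed = 7.600 + 30.398 = 37.998 m > 19 m — it cannot stop.
Distance remaining when braking begins: 19 − 7.600 = 11.400 m.
v² = v₀² − 2a·d = 231.022 − 2 × 3.800 × 11.400 = 144.382 m²/s².
v = √144.382 = 12.016 m/s.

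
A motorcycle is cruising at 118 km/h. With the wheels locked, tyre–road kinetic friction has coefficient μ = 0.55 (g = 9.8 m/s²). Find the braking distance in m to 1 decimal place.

Braking distance ≈ 99.7 m

118 km/h ÷ 3.6 = 32.7778 m/s.
a = μg = 0.55 × 9.8 = 5.390 m/s².
Braking distance = v²/(2a) = 32.7778² / (2 × 5.390) = 1074.384 / 10.780 = 99.665 m.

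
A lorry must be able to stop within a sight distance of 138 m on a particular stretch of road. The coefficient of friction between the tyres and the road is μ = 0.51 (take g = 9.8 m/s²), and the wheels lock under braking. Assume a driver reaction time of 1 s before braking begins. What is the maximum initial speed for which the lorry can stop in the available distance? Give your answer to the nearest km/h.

Maximum speed ≈ 117 km/h

a = μg = 0.51 × 9.8 = 4.998 m/s².
Stopping distance: v·t_r + v²/(2a) = 138 with t_r = 1 s and a = 4.998 m/s².
So v² + 9.996 v − 1379.45 = 0.
Positive root: v = −a·t_r + √((a·t_r)² + 2a·d) = −4.998 + √(24.980 + 1379.45) = 32.4777 m/s.
32.4777 m/s × 3.6 = 116.920 km/h.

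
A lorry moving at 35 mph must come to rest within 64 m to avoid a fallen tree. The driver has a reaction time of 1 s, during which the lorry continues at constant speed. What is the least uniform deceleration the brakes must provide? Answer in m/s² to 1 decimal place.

Required deceleration ≈ 2.5 m/s²

35 mph × 0.44704 = 15.6464 m/s.
Distance covered during reaction = 15.6464 × 1 = 15.646 m.
Distance available for braking: 64 − 15.646 = 48.354 m.
v² = 2a·d ⇒ a = v²/(2d) = 15.6464² / (2 × 48.354) = 244.810 / 96.708 = 2.5314 m/s².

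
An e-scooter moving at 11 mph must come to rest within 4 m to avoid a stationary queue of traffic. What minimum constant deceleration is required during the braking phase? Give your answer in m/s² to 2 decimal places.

11 mph × 0.44704 = 4.9174 m/s.
v² = 2a·d ⇒ a = v²/(2d) = 4.9174² / (2 × 4.000) = 24.181 / 8.000 = 3.0226 m/s².

Required deceleration ≈ 3.02 m/s²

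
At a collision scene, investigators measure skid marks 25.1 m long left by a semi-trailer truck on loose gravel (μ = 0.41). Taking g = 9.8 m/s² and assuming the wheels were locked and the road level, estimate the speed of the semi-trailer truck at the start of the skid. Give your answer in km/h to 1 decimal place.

Deceleration a = μg = 0.41 × 9.8 = 4.018 m/s².
v = √(2a·d) = √(2 × 4.018 × 25.1) = √201.704 = 14.2023 m/s.
= 14.2023 × 3.6 = 51.128 km/h.

Initial speed ≈ 51.1 km/h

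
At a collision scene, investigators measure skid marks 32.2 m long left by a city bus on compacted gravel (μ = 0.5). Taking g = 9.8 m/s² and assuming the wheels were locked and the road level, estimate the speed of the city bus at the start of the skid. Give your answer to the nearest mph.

Initial speed ≈ 40 mph

Deceleration a = μg = 0.5 × 9.8 = 4.900 m/s².
v = √(2a·d) = √(2 × 4.900 × 32.2) = √315.560 = 17.7640 m/s.
= 17.7640 ÷ 0.44704 = 39.737 mph.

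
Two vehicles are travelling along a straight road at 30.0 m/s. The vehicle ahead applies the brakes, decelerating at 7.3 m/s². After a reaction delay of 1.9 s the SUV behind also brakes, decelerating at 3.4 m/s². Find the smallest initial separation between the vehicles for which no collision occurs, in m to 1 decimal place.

Leader travels v²/(2a_L) = 900.000 / 14.600 = 61.644 m before stopping.
Follower covers v·t_r = 30.0000 × 1.9 = 57.000 m while reacting, then v²/(2a_F) = 900.000 / 6.800 = 132.353 m while braking, for a total of 57.000 + 132.353 = 189.353 m.
Since a_F ≤ a_L and the follower starts braking later, the follower is never slower than the leader, so the closest approach is when both have stopped.
Minimum gap = 189.353 − 61.644 = 127.709 m.

Minimum gap ≈ 127.7 m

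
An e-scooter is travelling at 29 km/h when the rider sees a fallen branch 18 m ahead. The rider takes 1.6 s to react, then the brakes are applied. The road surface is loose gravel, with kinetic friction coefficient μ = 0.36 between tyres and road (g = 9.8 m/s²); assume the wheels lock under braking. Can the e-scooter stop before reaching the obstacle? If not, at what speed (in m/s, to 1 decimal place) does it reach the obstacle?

No — it strikes the obstacle at 5.4 m/s

29 km/h ÷ 3.6 = 8.0556 m/s.
a = μg = 0.36 × 9.8 = 3.528 m/s².
Reaction distance = 8.0556 × 1.6 = 12.889 m.
Braking distance needed to stop: v²/(2a) = 64.893 / 7.056 = 9.197 m, so total needed = 12.889 + 9.197 = 22.086 m > 18 m — it cannot stop.
Distance remaining when braking begins: 18 − 12.889 = 5.111 m.
v² = v₀² − 2a·d = 64.893 − 2 × 3.528 × 5.111 = 28.830 m²/s².
v = √28.830 = 5.369 m/s.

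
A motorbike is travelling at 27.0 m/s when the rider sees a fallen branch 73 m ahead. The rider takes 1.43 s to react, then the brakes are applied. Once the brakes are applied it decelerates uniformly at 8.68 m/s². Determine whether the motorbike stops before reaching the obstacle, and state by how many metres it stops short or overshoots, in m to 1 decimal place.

Reaction distance = 27.0000 × 1.43 = 38.610 m.
Braking distance = v²/(2a) = 729.000 / 17.360 = 41.993 m.
Total stopping distance = 38.610 + 41.993 = 80.603 m, vs 73 m available — it cannot stop in time and overshoots by 80.603 − 73 = 7.603 m.

No — it overshoots by 7.6 m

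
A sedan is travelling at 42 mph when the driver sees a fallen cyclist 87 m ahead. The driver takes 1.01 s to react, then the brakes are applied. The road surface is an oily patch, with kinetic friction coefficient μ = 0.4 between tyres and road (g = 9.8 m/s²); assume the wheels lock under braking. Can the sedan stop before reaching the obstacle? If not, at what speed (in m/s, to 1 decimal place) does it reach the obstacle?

Yes — it stops about 23.1 m short of the obstacle, so it never reaches it

42 mph × 0.44704 = 18.7757 m/s.
a = μg = 0.4 × 9.8 = 3.920 m/s².
Reaction distance = 18.7757 × 1.01 = 18.963 m.
Braking distance = v²/(2a) = 352.527 / 7.840 = 44.965 m.
Total stopping distance = 18.963 + 44.965 = 63.928 m, vs 87 m available — it stops with 87 − 63.928 = 23.072 m to spare.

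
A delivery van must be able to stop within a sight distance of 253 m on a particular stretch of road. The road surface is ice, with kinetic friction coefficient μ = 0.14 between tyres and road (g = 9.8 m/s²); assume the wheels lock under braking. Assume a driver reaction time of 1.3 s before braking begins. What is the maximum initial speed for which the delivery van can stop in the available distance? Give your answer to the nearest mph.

Maximum speed ≈ 55 mph

a = μg = 0.14 × 9.8 = 1.372 m/s².
Stopping distance: v·t_r + v²/(2a) = 253 with t_r = 1.3 s and a = 1.372 m/s².
So v² + 3.567 v − 694.23 = 0.
Positive root: v = −a·t_r + √((a·t_r)² + 2a·d) = −1.784 + √(3.183 + 694.23) = 24.6246 m/s.
24.6246 m/s ÷ 0.44704 = 55.084 mph.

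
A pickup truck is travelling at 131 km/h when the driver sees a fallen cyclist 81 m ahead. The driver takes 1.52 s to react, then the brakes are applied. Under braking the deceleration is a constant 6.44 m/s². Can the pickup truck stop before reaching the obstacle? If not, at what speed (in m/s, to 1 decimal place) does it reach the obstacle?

No — it strikes the obstacle at 31.5 m/s

131 km/h ÷ 3.6 = 36.3889 m/s.
Reaction distance = 36.3889 × 1.52 = 55.311 m.
Braking distance needed to stop: v²/(2a) = 1324.152 / 12.880 = 102.807 m, so total needed = 55.311 + 102.807 = 158.118 m > 81 m — it cannot stop.
Distance remaining when braking begins: 81 − 55.311 = 25.689 m.
v² = v₀² − 2a·d = 1324.152 − 2 × 6.440 × 25.689 = 993.278 m²/s².
v = √993.278 = 31.516 m/s.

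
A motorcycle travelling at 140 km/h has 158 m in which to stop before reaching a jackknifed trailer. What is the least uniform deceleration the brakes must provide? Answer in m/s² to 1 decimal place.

Required deceleration ≈ 4.8 m/s²

140 km/h ÷ 3.6 = 38.8889 m/s.
v² = 2a·d ⇒ a = v²/(2d) = 38.8889² / (2 × 158.000) = 1512.347 / 316.000 = 4.7859 m/s².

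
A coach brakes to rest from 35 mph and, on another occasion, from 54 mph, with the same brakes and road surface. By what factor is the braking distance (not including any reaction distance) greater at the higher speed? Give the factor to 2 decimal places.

Braking distance d = v²/(2a), so with a fixed, d ∝ v².
Factor = (54/35)² = 1.5429² = 2.3805.

Factor ≈ 2.38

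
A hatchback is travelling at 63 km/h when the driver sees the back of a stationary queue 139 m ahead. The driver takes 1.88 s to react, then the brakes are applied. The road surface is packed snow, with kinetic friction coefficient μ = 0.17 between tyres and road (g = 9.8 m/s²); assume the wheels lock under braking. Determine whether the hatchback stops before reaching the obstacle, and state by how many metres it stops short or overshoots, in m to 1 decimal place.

63 km/h ÷ 3.6 = 17.5000 m/s.
a = μg = 0.17 × 9.8 = 1.666 m/s².
Reaction distance = 17.5000 × 1.88 = 32.900 m.
Braking distance = v²/(2a) = 306.250 / 3.332 = 91.912 m.
Total stopping distance = 32.900 + 91.912 = 124.812 m, vs 139 m available — it stops with 139 − 124.812 = 14.188 m to spare.

Yes — it stops 14.2 m short of the obstacle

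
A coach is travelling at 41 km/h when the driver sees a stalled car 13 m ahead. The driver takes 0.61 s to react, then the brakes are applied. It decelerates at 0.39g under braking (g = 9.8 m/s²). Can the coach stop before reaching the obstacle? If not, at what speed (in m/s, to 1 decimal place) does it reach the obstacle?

41 km/h ÷ 3.6 = 11.3889 m/s.
a = 0.39 × 9.8 = 3.822 m/s².
Reaction distance = 11.3889 × 0.61 = 6.947 m.
Braking distance needed to stop: v²/(2a) = 129.707 / 7.644 = 16.968 m, so total needed = 6.947 + 16.968 = 23.915 m > 13 m — it cannot stop.
Distance remaining when braking begins: 13 − 6.947 = 6.053 m.
v² = v₀² − 2a·d = 129.707 − 2 × 3.822 × 6.053 = 83.438 m²/s².
v = √83.438 = 9.134 m/s.

No — it strikes the obstacle at 9.1 m/s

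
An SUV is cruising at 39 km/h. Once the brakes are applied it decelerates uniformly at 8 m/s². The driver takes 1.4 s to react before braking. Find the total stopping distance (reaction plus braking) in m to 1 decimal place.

39 km/h ÷ 3.6 = 10.8333 m/s.
Reaction distance = v·t_r = 10.8333 × 1.4 = 15.167 m.
Braking distance = v²/(2a) = 10.8333² / (2 × 8.000) = 117.360 / 16.000 = 7.335 m.
Total = 15.167 + 7.335 = 22.502 m.

Total stopping distance ≈ 22.5 m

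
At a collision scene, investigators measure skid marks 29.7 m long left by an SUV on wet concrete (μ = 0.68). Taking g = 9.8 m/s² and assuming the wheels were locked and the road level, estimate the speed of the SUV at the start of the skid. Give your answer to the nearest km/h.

Deceleration a = μg = 0.68 × 9.8 = 6.664 m/s².
v = √(2a·d) = √(2 × 6.664 × 29.7) = √395.842 = 19.8958 m/s.
= 19.8958 × 3.6 = 71.625 km/h.

Initial speed ≈ 72 km/h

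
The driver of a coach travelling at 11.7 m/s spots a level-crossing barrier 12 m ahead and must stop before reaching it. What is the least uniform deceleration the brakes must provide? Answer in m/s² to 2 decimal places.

Required deceleration ≈ 5.70 m/s²

v² = 2a·d ⇒ a = v²/(2d) = 11.7000² / (2 × 12.000) = 136.890 / 24.000 = 5.7037 m/s².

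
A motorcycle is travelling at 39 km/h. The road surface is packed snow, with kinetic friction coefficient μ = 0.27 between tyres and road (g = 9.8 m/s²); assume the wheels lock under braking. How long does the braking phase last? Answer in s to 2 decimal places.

Braking time ≈ 4.09 s

39 km/h ÷ 3.6 = 10.8333 m/s.
a = μg = 0.27 × 9.8 = 2.646 m/s².
Braking time = v/a = 10.8333 / 2.646 = 4.094 s.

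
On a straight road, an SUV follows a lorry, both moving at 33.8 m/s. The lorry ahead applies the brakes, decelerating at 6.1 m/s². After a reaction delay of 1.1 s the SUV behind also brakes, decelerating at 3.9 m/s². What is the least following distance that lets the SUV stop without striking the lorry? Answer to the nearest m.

Leader travels v²/(2a_L) = 1142.440 / 12.200 = 93.643 m before stopping.
Follower covers v·t_r = 33.8000 × 1.1 = 37.180 m while reacting, then v²/(2a_F) = 1142.440 / 7.800 = 146.467 m while braking, for a total of 37.180 + 146.467 = 183.647 m.
Since a_F ≤ a_L and the follower starts braking later, the follower is never slower than the leader, so the closest approach is when both have stopped.
Minimum gap = 183.647 − 93.643 = 90.004 m.

Minimum gap ≈ 90 m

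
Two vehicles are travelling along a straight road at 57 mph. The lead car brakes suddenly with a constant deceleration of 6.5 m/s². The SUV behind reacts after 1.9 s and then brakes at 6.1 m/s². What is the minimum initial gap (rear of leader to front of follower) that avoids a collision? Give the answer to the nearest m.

Minimum gap ≈ 52 m

57 mph × 0.44704 = 25.4813 m/s.
Leader travels v²/(2a_L) = 649.297 / 13.000 = 49.946 m before stopping.
Follower covers v·t_r = 25.4813 × 1.9 = 48.414 m while reacting, then v²/(2a_F) = 649.297 / 12.200 = 53.221 m while braking, for a total of 48.414 + 53.221 = 101.635 m.
Since a_F ≤ a_L and the follower starts braking later, the follower is never slower than the leader, so the closest approach is when both have stopped.
Minimum gap = 101.635 − 49.946 = 51.689 m.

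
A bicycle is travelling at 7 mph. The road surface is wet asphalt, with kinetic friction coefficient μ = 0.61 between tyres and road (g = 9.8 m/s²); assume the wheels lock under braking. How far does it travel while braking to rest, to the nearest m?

7 mph × 0.44704 = 3.1293 m/s.
a = μg = 0.61 × 9.8 = 5.978 m/s².
Braking distance = v²/(2a) = 3.1293² / (2 × 5.978) = 9.793 / 11.956 = 0.819 m.

Braking distance ≈ 1 m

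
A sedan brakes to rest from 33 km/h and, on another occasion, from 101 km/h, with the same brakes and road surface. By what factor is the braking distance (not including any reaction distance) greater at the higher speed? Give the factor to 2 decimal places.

Braking distance d = v²/(2a), so with a fixed, d ∝ v².
Factor = (101/33)² = 3.0606² = 9.3673.

Factor ≈ 9.37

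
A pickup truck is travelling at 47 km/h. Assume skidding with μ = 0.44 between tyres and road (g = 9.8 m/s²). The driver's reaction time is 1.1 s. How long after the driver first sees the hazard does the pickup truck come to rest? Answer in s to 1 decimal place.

47 km/h ÷ 3.6 = 13.0556 m/s.
a = μg = 0.44 × 9.8 = 4.312 m/s².
Braking time = v/a = 13.0556 / 4.312 = 3.028 s.
Total = 1.1 + 3.028 = 4.128 s.

Total time ≈ 4.1 s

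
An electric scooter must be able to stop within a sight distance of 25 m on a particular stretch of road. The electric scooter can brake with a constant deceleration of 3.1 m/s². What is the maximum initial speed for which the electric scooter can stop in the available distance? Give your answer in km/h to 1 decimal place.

v²/(2a) = d ⇒ v = √(2 × 3.100 × 25) = √155.00 = 12.4499 m/s.
12.4499 m/s × 3.6 = 44.820 km/h.

Maximum speed ≈ 44.8 km/h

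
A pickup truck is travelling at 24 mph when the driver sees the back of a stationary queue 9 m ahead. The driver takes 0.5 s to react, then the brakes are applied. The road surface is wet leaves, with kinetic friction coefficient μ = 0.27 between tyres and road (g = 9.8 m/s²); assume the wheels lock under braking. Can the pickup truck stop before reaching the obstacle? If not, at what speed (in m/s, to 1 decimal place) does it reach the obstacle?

24 mph × 0.44704 = 10.7290 m/s.
a = μg = 0.27 × 9.8 = 2.646 m/s².
Reaction distance = 10.7290 × 0.5 = 5.364 m.
Braking distance needed to stop: v²/(2a) = 115.111 / 5.292 = 21.752 m, so total needed = 5.364 + 21.752 = 27.116 m > 9 m — it cannot stop.
Distance remaining when braking begins: 9 − 5.364 = 3.636 m.
v² = v₀² − 2a·d = 115.111 − 2 × 2.646 × 3.636 = 95.869 m²/s².
v = √95.869 = 9.791 m/s.

No — it strikes the obstacle at 9.8 m/s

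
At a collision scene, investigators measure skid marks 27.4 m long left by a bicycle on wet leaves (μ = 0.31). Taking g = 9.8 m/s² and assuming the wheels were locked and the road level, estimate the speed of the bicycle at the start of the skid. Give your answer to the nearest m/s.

Initial speed ≈ 13 m/s

Deceleration a = μg = 0.31 × 9.8 = 3.038 m/s².
v = √(2a·d) = √(2 × 3.038 × 27.4) = √166.482 = 12.9028 m/s.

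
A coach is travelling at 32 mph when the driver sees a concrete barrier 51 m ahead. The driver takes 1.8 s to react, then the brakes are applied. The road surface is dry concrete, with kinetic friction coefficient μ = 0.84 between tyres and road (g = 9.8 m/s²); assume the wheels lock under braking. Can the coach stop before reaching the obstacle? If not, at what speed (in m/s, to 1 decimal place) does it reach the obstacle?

32 mph × 0.44704 = 14.3053 m/s.
a = μg = 0.84 × 9.8 = 8.232 m/s².
Reaction distance = 14.3053 × 1.8 = 25.750 m.
Braking distance = v²/(2a) = 204.642 / 16.464 = 12.430 m.
Total stopping distance = 25.750 + 12.430 = 38.180 m, vs 51 m available — it stops with 51 − 38.180 = 12.820 m to spare.

Yes — it stops about 12.8 m short of the obstacle, so it never reaches it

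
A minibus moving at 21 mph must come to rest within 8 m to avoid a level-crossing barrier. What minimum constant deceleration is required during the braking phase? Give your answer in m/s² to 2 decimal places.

21 mph × 0.44704 = 9.3878 m/s.
v² = 2a·d ⇒ a = v²/(2d) = 9.3878² / (2 × 8.000) = 88.131 / 16.000 = 5.5082 m/s².

Required deceleration ≈ 5.51 m/s²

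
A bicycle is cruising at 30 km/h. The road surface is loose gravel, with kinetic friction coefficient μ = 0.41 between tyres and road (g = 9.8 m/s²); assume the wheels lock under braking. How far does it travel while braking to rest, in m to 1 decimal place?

30 km/h ÷ 3.6 = 8.3333 m/s.
a = μg = 0.41 × 9.8 = 4.018 m/s².
Braking distance = v²/(2a) = 8.3333² / (2 × 4.018) = 69.444 / 8.036 = 8.642 m.

Braking distance ≈ 8.6 m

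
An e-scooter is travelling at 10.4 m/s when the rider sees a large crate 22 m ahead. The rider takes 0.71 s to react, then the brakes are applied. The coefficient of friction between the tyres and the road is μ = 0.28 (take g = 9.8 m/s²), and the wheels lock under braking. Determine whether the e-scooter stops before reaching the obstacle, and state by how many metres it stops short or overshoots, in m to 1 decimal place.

No — it overshoots by 5.1 m

a = μg = 0.28 × 9.8 = 2.744 m/s².
Reaction distance = 10.4000 × 0.71 = 7.384 m.
Braking distance = v²/(2a) = 108.160 / 5.488 = 19.708 m.
Total stopping distance = 7.384 + 19.708 = 27.092 m, vs 22 m available — it cannot stop in time and overshoots by 27.092 − 22 = 5.092 m.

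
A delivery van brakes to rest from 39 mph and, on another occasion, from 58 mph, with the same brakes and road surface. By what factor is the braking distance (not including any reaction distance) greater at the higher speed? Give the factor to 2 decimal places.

Braking distance d = v²/(2a), so with a fixed, d ∝ v².
Factor = (58/39)² = 1.4872² = 2.2118.

Factor ≈ 2.21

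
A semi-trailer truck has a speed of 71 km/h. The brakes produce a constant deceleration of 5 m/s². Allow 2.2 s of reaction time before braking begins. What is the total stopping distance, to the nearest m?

71 km/h ÷ 3.6 = 19.7222 m/s.
Reaction distance = v·t_r = 19.7222 × 2.2 = 43.389 m.
Braking distance = v²/(2a) = 19.7222² / (2 × 5.000) = 388.965 / 10.000 = 38.896 m.
Total = 43.389 + 38.896 = 82.285 m.

Total stopping distance ≈ 82 m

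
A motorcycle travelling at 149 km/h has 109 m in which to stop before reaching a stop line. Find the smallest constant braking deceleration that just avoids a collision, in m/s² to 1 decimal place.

Required deceleration ≈ 7.9 m/s²

149 km/h ÷ 3.6 = 41.3889 m/s.
v² = 2a·d ⇒ a = v²/(2d) = 41.3889² / (2 × 109.000) = 1713.041 / 218.000 = 7.8580 m/s².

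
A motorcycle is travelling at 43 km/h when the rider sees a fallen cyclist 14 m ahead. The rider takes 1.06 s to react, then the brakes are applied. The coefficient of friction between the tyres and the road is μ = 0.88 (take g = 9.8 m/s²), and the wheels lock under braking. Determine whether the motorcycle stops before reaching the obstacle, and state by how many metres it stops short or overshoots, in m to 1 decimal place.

No — it overshoots by 6.9 m

43 km/h ÷ 3.6 = 11.9444 m/s.
a = μg = 0.88 × 9.8 = 8.624 m/s².
Reaction distance = 11.9444 × 1.06 = 12.661 m.
Braking distance = v²/(2a) = 142.669 / 17.248 = 8.272 m.
Total stopping distance = 12.661 + 8.272 = 20.933 m, vs 14 m available — it cannot stop in time and overshoots by 20.933 − 14 = 6.933 m.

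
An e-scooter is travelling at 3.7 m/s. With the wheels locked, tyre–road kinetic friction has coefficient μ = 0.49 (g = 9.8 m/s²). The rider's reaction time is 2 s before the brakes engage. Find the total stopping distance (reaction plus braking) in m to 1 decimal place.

Total stopping distance ≈ 8.8 m

a = μg = 0.49 × 9.8 = 4.802 m/s².
Reaction distance = v·t_r = 3.7000 × 2 = 7.400 m.
Braking distance = v²/(2a) = 3.7000² / (2 × 4.802) = 13.690 / 9.604 = 1.425 m.
Total = 7.400 + 1.425 = 8.825 m.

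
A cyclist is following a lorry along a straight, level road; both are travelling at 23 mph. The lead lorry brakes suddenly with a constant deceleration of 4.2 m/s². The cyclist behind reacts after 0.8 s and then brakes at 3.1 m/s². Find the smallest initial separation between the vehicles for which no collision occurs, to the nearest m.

23 mph × 0.44704 = 10.2819 m/s.
Leader travels v²/(2a_L) = 105.717 / 8.400 = 12.585 m before stopping.
Follower covers v·t_r = 10.2819 × 0.8 = 8.226 m while reacting, then v²/(2a_F) = 105.717 / 6.200 = 17.051 m while braking, for a total of 8.226 + 17.051 = 25.277 m.
Since a_F ≤ a_L and the follower starts braking later, the follower is never slower than the leader, so the closest approach is when both have stopped.
Minimum gap = 25.277 − 12.585 = 12.692 m.

Minimum gap ≈ 13 m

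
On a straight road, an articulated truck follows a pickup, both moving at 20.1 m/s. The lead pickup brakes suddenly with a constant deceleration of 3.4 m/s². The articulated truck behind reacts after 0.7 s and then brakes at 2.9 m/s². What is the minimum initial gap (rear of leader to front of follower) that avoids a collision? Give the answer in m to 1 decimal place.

Leader travels v²/(2a_L) = 404.010 / 6.800 = 59.413 m before stopping.
Follower covers v·t_r = 20.1000 × 0.7 = 14.070 m while reacting, then v²/(2a_F) = 404.010 / 5.800 = 69.657 m while braking, for a total of 14.070 + 69.657 = 83.727 m.
Since a_F ≤ a_L and the follower starts braking later, the follower is never slower than the leader, so the closest approach is when both have stopped.
Minimum gap = 83.727 − 59.413 = 24.314 m.

Minimum gap ≈ 24.3 m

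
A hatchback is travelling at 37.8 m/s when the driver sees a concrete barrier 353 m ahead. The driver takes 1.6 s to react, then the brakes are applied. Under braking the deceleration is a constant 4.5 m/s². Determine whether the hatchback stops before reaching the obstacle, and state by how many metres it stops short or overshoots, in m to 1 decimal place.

Yes — it stops 133.8 m short of the obstacle

Reaction distance = 37.8000 × 1.6 = 60.480 m.
Braking distance = v²/(2a) = 1428.840 / 9.000 = 158.760 m.
Total stopping distance = 60.480 + 158.760 = 219.240 m, vs 353 m available — it stops with 353 − 219.240 = 133.760 m to spare.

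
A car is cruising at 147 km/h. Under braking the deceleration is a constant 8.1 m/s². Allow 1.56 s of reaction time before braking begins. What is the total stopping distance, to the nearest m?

147 km/h ÷ 3.6 = 40.8333 m/s.
Reaction distance = v·t_r = 40.8333 × 1.56 = 63.700 m.
Braking distance = v²/(2a) = 40.8333² / (2 × 8.100) = 1667.358 / 16.200 = 102.923 m.
Total = 63.700 + 102.923 = 166.623 m.

Total stopping distance ≈ 167 m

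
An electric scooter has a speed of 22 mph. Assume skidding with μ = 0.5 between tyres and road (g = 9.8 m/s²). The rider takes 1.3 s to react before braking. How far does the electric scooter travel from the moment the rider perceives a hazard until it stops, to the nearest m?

Total stopping distance ≈ 23 m

22 mph × 0.44704 = 9.8349 m/s.
a = μg = 0.5 × 9.8 = 4.900 m/s².
Reaction distance = v·t_r = 9.8349 × 1.3 = 12.785 m.
Braking distance = v²/(2a) = 9.8349² / (2 × 4.900) = 96.725 / 9.800 = 9.870 m.
Total = 12.785 + 9.870 = 22.655 m.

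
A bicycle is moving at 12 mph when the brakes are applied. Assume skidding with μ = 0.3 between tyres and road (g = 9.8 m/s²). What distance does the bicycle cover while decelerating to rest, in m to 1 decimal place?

12 mph × 0.44704 = 5.3645 m/s.
a = μg = 0.3 × 9.8 = 2.940 m/s².
Braking distance = v²/(2a) = 5.3645² / (2 × 2.940) = 28.778 / 5.880 = 4.894 m.

Braking distance ≈ 4.9 m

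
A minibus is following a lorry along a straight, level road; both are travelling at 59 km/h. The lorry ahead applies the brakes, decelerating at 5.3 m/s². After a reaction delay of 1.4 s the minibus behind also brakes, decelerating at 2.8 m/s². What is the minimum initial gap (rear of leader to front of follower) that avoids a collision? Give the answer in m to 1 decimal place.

59 km/h ÷ 3.6 = 16.3889 m/s.
Leader travels v²/(2a_L) = 268.596 / 10.600 = 25.339 m before stopping.
Follower covers v·t_r = 16.3889 × 1.4 = 22.944 m while reacting, then v²/(2a_F) = 268.596 / 5.600 = 47.964 m while braking, for a total of 22.944 + 47.964 = 70.908 m.
Since a_F ≤ a_L and the follower starts braking later, the follower is never slower than the leader, so the closest approach is when both have stopped.
Minimum gap = 70.908 − 25.339 = 45.569 m.

Minimum gap ≈ 45.6 m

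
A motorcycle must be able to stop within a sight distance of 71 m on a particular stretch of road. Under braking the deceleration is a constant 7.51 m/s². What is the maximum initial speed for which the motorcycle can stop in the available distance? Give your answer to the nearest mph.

Maximum speed ≈ 73 mph

v²/(2a) = d ⇒ v = √(2 × 7.510 × 71) = √1066.42 = 32.6561 m/s.
32.6561 m/s ÷ 0.44704 = 73.050 mph.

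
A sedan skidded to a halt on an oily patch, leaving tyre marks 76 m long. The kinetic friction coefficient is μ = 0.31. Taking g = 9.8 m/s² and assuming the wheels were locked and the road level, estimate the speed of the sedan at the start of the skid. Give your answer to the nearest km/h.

Deceleration a = μg = 0.31 × 9.8 = 3.038 m/s².
v = √(2a·d) = √(2 × 3.038 × 76) = √461.776 = 21.4890 m/s.
= 21.4890 × 3.6 = 77.360 km/h.

Initial speed ≈ 77 km/h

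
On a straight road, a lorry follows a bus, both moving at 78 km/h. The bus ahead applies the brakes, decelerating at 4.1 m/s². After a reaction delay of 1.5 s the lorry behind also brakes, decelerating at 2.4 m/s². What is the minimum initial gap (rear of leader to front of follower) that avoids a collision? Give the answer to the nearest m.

78 km/h ÷ 3.6 = 21.6667 m/s.
Leader travels v²/(2a_L) = 469.446 / 8.200 = 57.250 m before stopping.
Follower covers v·t_r = 21.6667 × 1.5 = 32.500 m while reacting, then v²/(2a_F) = 469.446 / 4.800 = 97.801 m while braking, for a total of 32.500 + 97.801 = 130.301 m.
Since a_F ≤ a_L and the follower starts braking later, the follower is never slower than the leader, so the closest approach is when both have stopped.
Minimum gap = 130.301 − 57.250 = 73.051 m.

Minimum gap ≈ 73 m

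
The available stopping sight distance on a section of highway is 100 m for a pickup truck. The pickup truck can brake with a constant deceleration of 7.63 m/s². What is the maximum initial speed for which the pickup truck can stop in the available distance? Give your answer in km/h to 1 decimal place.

Maximum speed ≈ 140.6 km/h

v²/(2a) = d ⇒ v = √(2 × 7.630 × 100) = √1526.00 = 39.0640 m/s.
39.0640 m/s × 3.6 = 140.630 km/h.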